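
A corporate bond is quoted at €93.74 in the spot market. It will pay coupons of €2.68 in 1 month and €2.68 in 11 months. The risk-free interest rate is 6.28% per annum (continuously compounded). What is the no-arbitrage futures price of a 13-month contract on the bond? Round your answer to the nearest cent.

PV(coupons) I = 2.68·e^(−0.0628·1/12) + 2.68·e^(−0.0628·11/12)
I = 2.6660 + 2.5301 = 5.1961
F = (S − I)·e^(rT) = (93.74 − 5.1961) · e^(0.0628·13/12)
= 88.5439 · e^0.068033 = 88.5439 × 1.070401 = €94.78

€94.78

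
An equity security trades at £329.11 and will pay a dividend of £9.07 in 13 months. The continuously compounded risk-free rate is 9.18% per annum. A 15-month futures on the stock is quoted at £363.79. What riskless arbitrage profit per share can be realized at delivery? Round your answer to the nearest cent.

£3.87 per share

PV(dividends) I = 9.07·e^(−0.0918·13/12) = 8.2114
Fair futures F* = (S − I)·e^(rT) = (329.11 − 8.2114)·e^0.114750 = 320.8986 × 1.121593 = 359.9176
Market £363.79 > fair 359.9176: forward overpriced → cash-and-carry (borrow at r, buy the stock and collect the dividends, short the forward).
Profit at T = |F_mkt − F*| = |363.79 − 359.9176| = £3.87 per share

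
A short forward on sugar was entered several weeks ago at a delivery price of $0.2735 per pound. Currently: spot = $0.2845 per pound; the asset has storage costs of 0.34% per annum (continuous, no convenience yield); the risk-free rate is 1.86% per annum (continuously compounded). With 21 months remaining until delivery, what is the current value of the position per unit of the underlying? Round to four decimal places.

Current fair forward for the remaining 21 months: F = S·e^((r + u)·T), (r + u) = 0.0186 + 0.0034 = 0.0220
F = 0.2845 · e^(0.0220 × 21/12) = 0.2845 × 1.039251 = 0.2957
Value of long forward = (F − K)·e^(−rT) = (0.2957 − 0.2735) · e^(−0.0186·21/12)
= 0.0222 × 0.967974 = 0.0215
Short position value = −(long value) = -$0.0215

-$0.0215 per pound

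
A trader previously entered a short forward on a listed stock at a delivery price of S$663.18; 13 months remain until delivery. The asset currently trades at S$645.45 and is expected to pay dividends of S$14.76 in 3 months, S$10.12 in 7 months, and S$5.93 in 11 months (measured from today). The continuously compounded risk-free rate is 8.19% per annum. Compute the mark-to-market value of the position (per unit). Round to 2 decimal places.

-S$8.97

PV(remaining dividends) I = 14.76·e^(−0.0819·3/12) + 10.12·e^(−0.0819·7/12) + 5.93·e^(−0.0819·11/12) = 29.6099
Current forward F = (S − I)·e^(rT) = (645.45 − 29.6099)·e^(0.0819·13/12) = 615.8401 × 1.092780 = 672.9777
Value (long) = (F − K)·e^(−rT) = (672.9777 − 663.18) × 0.915097 = 8.9658
Short position value = −(long value) = -S$8.97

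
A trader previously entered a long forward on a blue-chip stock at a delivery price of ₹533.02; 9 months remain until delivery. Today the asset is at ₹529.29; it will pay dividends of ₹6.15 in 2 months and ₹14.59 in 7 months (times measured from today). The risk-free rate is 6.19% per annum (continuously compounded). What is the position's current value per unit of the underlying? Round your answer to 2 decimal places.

PV(remaining dividends) I = 6.15·e^(−0.0619·2/12) + 14.59·e^(−0.0619·7/12) = 20.1595
Current forward F = (S − I)·e^(rT) = (529.29 − 20.1595)·e^(0.0619·9/12) = 509.1305 × 1.047520 = 533.3244
Value (long) = (F − K)·e^(−rT) = (533.3244 − 533.02) × 0.954636 = 0.2906
Value = ₹0.29

₹0.29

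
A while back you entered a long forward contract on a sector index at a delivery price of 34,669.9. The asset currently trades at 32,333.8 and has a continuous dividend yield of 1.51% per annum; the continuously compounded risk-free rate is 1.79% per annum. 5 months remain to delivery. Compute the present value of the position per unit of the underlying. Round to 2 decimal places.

-2281.28

Current fair forward for the remaining 5 months: F = S·e^((r − q)·T), (r − q) = 0.0179 − 0.0151 = 0.0028
F = 32333.8 · e^(0.0028 × 5/12) = 32333.8 × 1.00116735 = 32371.5449
Value of long forward = (F − K)·e^(−rT) = (32371.5449 − 34669.9) · e^(−0.0179·5/12)
= -2298.3551 × 0.99256941 = -2281.28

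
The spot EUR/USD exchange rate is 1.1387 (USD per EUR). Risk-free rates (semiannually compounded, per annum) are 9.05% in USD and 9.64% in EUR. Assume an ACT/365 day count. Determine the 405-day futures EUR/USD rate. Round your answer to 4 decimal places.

1.1316

By covered interest parity, F = S · (1+r_USD/2)^(2T) / (1+r_EUR/2)^(2T)
= 1.1387 × 1.103197 / 1.110118 = 1.1387 × 0.993766
F = 1.1316 USD per EUR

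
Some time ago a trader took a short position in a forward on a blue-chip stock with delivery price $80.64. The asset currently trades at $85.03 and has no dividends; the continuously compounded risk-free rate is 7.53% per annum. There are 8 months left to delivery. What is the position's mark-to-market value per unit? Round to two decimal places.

-$8.34

Current fair forward for the remaining 8 months: F = S·e^(r·T), r = 0.0753
F = 85.03 · e^(0.0753 × 8/12) = 85.03 × 1.051481 = 89.4074
Value of long forward = (F − K)·e^(−rT) = (89.4074 − 80.64) · e^(−0.0753·8/12)
= 8.7674 × 0.951039 = 8.34
Short position value = −(long value) = -$8.34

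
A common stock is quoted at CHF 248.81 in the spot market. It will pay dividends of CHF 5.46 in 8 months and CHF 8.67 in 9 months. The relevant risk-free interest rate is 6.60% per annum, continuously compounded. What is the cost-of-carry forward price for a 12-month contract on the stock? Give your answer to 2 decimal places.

CHF 251.39

PV(dividends) I = 5.46·e^(−0.0660·8/12) + 8.67·e^(−0.0660·9/12)
I = 5.2250 + 8.2513 = 13.4763
F = (S − I)·e^(rT) = (248.81 − 13.4763) · e^(0.0660·12/12)
= 235.3337 · e^0.066000 = 235.3337 × 1.068227 = CHF 251.39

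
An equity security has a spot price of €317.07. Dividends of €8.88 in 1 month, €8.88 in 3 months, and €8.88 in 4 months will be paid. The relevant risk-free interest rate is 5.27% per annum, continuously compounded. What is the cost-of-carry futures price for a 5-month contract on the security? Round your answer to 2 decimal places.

€297.19

PV(dividends) I = 8.88·e^(−0.0527·1/12) + 8.88·e^(−0.0527·3/12) + 8.88·e^(−0.0527·4/12)
I = 8.8411 + 8.7638 + 8.7254 = 26.3303
F = (S − I)·e^(rT) = (317.07 − 26.3303) · e^(0.0527·5/12)
= 290.7397 · e^0.021958 = 290.7397 × 1.022201 = €297.19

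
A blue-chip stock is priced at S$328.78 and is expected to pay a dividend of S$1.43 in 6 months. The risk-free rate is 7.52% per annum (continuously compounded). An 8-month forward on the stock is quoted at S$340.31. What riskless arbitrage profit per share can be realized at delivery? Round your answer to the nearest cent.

S$3.92 per share

PV(dividends) I = 1.43·e^(−0.0752·6/12) = 1.3772
Fair forward F* = (S − I)·e^(rT) = (328.78 − 1.3772)·e^0.050133 = 327.4028 × 1.051411 = 344.2349
Market S$340.31 < fair 344.2349: forward underpriced → reverse cash-and-carry (short the stock, invest proceeds at r, pay the dividends, go long the forward).
Profit at T = |F_mkt − F*| = |340.31 − 344.2349| = S$3.92 per share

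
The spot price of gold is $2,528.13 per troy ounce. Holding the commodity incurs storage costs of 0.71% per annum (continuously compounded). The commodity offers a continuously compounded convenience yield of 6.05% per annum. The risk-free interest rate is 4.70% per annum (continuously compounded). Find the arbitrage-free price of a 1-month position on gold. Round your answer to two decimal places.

Net carry = r + u − y = 0.0470 + 0.0071 − 0.0605 = -0.0064
F = S·e^((r+u−y)T) = 2528.13 · e^(-0.0064 × 1/12) = 2528.13 · e^-0.00053333
= 2528.13 × 0.99946681 = $2,526.78 per troy ounce

$2,526.78 per troy ounce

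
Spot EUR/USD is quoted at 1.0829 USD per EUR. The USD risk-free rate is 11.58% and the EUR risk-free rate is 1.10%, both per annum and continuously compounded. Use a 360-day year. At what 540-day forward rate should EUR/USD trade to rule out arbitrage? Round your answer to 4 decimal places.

1.2672

F = S·e^((r_USD − r_EUR)T) = 1.0829 · e^((0.1158 − 0.0110) × 540/360)
= 1.0829 · e^0.157200 = 1.0829 × 1.170230
F = 1.2672 USD per EUR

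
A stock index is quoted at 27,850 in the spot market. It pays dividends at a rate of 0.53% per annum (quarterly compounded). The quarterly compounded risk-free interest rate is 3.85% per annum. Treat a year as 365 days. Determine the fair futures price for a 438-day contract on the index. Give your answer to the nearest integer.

F = S · (1+r/4)^(4T) / (1+q/4)^(4T)
= 27850 × 1.047053 / 1.006376 = 27850 × 1.040419
F = 28,976

28,976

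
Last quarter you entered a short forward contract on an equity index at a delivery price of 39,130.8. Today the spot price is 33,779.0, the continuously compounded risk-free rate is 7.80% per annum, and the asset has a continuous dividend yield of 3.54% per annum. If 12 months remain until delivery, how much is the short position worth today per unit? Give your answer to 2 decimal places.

Current fair forward for the remaining 12 months: F = S·e^((r − q)·T), (r − q) = 0.0780 − 0.0354 = 0.0426
F = 33779.0 · e^(0.0426 × 12/12) = 33779.0 × 1.04352040 = 35249.0756
Value of long forward = (F − K)·e^(−rT) = (35249.0756 − 39130.8) · e^(−0.0780·12/12)
= -3881.7244 × 0.92496443 = -3590.46
Short position value = −(long value) = 3590.46

3590.46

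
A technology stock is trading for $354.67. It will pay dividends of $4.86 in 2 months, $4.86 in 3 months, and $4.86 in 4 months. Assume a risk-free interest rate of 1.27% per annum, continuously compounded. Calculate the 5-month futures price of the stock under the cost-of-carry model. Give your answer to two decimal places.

$341.94

PV(dividends) I = 4.86·e^(−0.0127·2/12) + 4.86·e^(−0.0127·3/12) + 4.86·e^(−0.0127·4/12)
I = 4.8497 + 4.8446 + 4.8395 = 14.5338
F = (S − I)·e^(rT) = (354.67 − 14.5338) · e^(0.0127·5/12)
= 340.1362 · e^0.005292 = 340.1362 × 1.005306 = $341.94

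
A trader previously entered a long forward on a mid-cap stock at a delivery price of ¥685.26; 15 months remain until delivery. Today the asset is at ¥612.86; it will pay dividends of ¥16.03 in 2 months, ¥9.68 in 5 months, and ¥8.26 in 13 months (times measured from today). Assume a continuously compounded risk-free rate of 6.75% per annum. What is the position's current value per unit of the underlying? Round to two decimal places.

-¥49.89

PV(remaining dividends) I = 16.03·e^(−0.0675·2/12) + 9.68·e^(−0.0675·5/12) + 8.26·e^(−0.0675·13/12) = 32.9398
Current forward F = (S − I)·e^(rT) = (612.86 − 32.9398)·e^(0.0675·15/12) = 579.9202 × 1.088037 = 630.9746
Value (long) = (F − K)·e^(−rT) = (630.9746 − 685.26) × 0.919087 = -49.8930
Value = -¥49.89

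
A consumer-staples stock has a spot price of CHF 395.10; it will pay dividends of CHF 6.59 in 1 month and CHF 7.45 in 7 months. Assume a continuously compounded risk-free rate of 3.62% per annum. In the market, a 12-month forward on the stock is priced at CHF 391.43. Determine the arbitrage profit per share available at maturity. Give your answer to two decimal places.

CHF 3.86 per share

PV(dividends) I = 6.59·e^(−0.0362·1/12) + 7.45·e^(−0.0362·7/12) = 13.8645
Fair forward F* = (S − I)·e^(rT) = (395.10 − 13.8645)·e^0.036200 = 381.2355 × 1.036863 = 395.2890
Market CHF 391.43 < fair 395.2890: forward underpriced → reverse cash-and-carry (short the stock, invest proceeds at r, pay the dividends, go long the forward).
Profit at T = |F_mkt − F*| = |391.43 − 395.2890| = CHF 3.86 per share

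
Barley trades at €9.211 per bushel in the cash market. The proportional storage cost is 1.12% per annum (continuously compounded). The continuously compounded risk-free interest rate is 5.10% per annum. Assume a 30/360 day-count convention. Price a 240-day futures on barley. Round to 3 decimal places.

€9.601 per bushel

Net carry = r + u − y = 0.0510 + 0.0112 − 0.0000 = 0.0622
F = S·e^((r+u−y)T) = 9.211 · e^(0.0622 × 240/360) = 9.211 · e^0.041467
= 9.211 × 1.042339 = €9.601 per bushel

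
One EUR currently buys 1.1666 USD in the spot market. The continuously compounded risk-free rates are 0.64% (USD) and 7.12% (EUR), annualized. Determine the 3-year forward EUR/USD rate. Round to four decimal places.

0.9605

F = S·e^((r_USD − r_EUR)T) = 1.1666 · e^((0.0064 − 0.0712) × 3)
= 1.1666 · e^-0.194400 = 1.1666 × 0.823329
F = 0.9605 USD per EUR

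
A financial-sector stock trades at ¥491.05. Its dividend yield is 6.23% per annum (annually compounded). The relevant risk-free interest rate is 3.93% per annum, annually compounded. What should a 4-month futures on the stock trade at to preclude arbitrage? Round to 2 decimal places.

F = S · (1+r)^T / (1+q)^T
= 491.05 × 1.012932 / 1.020350 = 491.05 × 0.992730
F = ¥487.48

¥487.48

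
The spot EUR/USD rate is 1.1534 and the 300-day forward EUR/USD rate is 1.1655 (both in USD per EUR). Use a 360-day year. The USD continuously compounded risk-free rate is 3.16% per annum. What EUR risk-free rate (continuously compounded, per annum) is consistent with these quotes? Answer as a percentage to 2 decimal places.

F = S·e^((r_USD − r_EUR)T) ⇒ r_EUR = r_USD − ln(F/S)/T
ln(1.1655/1.1534) = 0.010436; /(300/360) = 0.012523
r_EUR = 0.0316 − 0.012523 = 0.019077
r_EUR = 1.91%

1.91%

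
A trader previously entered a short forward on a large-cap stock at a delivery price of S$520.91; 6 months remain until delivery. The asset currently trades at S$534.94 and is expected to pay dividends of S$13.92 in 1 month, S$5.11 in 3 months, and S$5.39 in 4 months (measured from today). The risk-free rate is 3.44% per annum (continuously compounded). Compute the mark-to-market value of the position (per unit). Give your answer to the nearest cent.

PV(remaining dividends) I = 13.92·e^(−0.0344·1/12) + 5.11·e^(−0.0344·3/12) + 5.39·e^(−0.0344·4/12) = 24.2749
Current forward F = (S − I)·e^(rT) = (534.94 − 24.2749)·e^(0.0344·6/12) = 510.6651 × 1.017349 = 519.5246
Value (long) = (F − K)·e^(−rT) = (519.5246 − 520.91) × 0.982947 = -1.3618
Short position value = −(long value) = S$1.36

S$1.36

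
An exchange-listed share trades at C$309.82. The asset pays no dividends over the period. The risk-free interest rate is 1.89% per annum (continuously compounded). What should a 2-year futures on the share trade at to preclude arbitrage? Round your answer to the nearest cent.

F = S·e^(rT) = 309.82 · e^(0.0189 × 2)
= 309.82 · e^0.037800 = 309.82 × 1.038524
F = C$321.76

C$321.76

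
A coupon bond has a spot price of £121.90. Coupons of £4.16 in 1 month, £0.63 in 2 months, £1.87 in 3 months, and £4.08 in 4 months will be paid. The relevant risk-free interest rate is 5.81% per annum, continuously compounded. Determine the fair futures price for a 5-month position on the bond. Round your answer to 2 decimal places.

£114.02

PV(coupons) I = 4.16·e^(−0.0581·1/12) + 0.63·e^(−0.0581·2/12) + 1.87·e^(−0.0581·3/12) + 4.08·e^(−0.0581·4/12)
I = 4.1399 + 0.6239 + 1.8430 + 4.0017 = 10.6085
F = (S − I)·e^(rT) = (121.90 − 10.6085) · e^(0.0581·5/12)
= 111.2915 · e^0.024208 = 111.2915 × 1.024503 = £114.02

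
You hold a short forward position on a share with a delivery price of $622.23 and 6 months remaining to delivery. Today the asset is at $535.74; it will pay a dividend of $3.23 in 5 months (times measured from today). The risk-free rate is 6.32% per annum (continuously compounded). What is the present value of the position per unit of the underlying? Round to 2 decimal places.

$70.28

PV(remaining dividends) I = 3.23·e^(−0.0632·5/12) = 3.1461
Current forward F = (S − I)·e^(rT) = (535.74 − 3.1461)·e^(0.0632·6/12) = 532.5939 × 1.032105 = 549.6928
Value (long) = (F − K)·e^(−rT) = (549.6928 − 622.23) × 0.968894 = -70.2809
Short position value = −(long value) = $70.28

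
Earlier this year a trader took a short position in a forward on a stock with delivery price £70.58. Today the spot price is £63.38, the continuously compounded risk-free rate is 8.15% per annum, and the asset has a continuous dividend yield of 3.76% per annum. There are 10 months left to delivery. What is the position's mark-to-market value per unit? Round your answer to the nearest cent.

£4.52

Current fair forward for the remaining 10 months: F = S·e^((r − q)·T), (r − q) = 0.0815 − 0.0376 = 0.0439
F = 63.38 · e^(0.0439 × 10/12) = 63.38 × 1.037261 = 65.7416
Value of long forward = (F − K)·e^(−rT) = (65.7416 − 70.58) · e^(−0.0815·10/12)
= -4.8384 × 0.934338 = -4.52
Short position value = −(long value) = £4.52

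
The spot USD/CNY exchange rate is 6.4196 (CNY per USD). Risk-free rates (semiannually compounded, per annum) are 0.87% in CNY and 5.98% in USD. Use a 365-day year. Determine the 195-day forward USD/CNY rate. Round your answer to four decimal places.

6.2496

By covered interest parity, F = S · (1+r_CNY/2)^(2T) / (1+r_USD/2)^(2T)
= 6.4196 × 1.004649 / 1.031980 = 6.4196 × 0.973516
F = 6.2496 CNY per USD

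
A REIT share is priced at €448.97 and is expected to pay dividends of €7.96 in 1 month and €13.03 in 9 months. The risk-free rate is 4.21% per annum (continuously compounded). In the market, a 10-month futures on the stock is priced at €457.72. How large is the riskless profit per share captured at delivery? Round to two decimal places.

PV(dividends) I = 7.96·e^(−0.0421·1/12) + 13.03·e^(−0.0421·9/12) = 20.5571
Fair futures F* = (S − I)·e^(rT) = (448.97 − 20.5571)·e^0.035083 = 428.4129 × 1.035706 = 443.7098
Market €457.72 > fair 443.7098: forward overpriced → cash-and-carry (borrow at r, buy the stock and collect the dividends, short the forward).
Profit at T = |F_mkt − F*| = |457.72 − 443.7098| = €14.01 per share

€14.01 per share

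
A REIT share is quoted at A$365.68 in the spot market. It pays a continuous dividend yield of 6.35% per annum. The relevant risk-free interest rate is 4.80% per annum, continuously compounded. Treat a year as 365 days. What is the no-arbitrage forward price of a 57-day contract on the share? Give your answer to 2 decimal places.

F = S·e^((r − q)T) = 365.68 · e^((0.0480 − 0.0635) × 57/365)
= 365.68 · e^-0.002421 = 365.68 × 0.997582
F = A$364.80

A$364.80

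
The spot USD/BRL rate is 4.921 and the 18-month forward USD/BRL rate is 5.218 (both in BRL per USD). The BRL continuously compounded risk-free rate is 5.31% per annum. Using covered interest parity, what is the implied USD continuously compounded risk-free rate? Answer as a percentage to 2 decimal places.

F = S·e^((r_BRL − r_USD)T) ⇒ r_USD = r_BRL − ln(F/S)/T
ln(5.218/4.921) = 0.058602; /(18/12) = 0.039068
r_USD = 0.0531 − 0.039068 = 0.014032
r_USD = 1.40%

1.40%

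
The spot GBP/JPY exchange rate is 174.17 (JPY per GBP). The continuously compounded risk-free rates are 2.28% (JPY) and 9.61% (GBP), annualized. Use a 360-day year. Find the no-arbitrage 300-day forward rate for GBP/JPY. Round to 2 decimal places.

F = S·e^((r_JPY − r_GBP)T) = 174.17 · e^((0.0228 − 0.0961) × 300/360)
= 174.17 · e^-0.061083 = 174.17 × 0.940745
F = 163.85 JPY per GBP

163.85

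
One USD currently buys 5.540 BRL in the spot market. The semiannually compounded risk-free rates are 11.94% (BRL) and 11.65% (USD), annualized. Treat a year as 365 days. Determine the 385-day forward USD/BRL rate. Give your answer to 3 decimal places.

By covered interest parity, F = S · (1+r_BRL/2)^(2T) / (1+r_USD/2)^(2T)
= 5.540 × 1.130123 / 1.126863 = 5.540 × 1.002893
F = 5.556 BRL per USD

5.556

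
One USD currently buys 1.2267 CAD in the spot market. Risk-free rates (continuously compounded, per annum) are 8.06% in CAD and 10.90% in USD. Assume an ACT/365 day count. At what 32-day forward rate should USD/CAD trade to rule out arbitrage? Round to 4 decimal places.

F = S·e^((r_CAD − r_USD)T) = 1.2267 · e^((0.0806 − 0.1090) × 32/365)
= 1.2267 · e^-0.002490 = 1.2267 × 0.997513
F = 1.2236 CAD per USD

1.2236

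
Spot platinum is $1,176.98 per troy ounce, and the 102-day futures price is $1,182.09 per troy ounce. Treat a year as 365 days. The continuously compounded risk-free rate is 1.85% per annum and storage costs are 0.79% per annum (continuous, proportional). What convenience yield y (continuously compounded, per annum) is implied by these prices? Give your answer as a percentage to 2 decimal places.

F = S·e^((r+u−y)T) ⇒ (r+u−y) = ln(F/S)/T
ln(1182.09/1176.98) = 0.004332; /T ⇒ 0.015502
y = r + u − ln(F/S)/T = 0.0185 + 0.0079 − 0.015502 = 0.010898
y = 1.09%

1.09%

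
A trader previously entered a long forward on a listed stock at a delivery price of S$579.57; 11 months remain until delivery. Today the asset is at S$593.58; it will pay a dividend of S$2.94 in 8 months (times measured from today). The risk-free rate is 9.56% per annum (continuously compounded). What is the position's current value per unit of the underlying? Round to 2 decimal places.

S$59.88

PV(remaining dividends) I = 2.94·e^(−0.0956·8/12) = 2.7585
Current forward F = (S − I)·e^(rT) = (593.58 − 2.7585)·e^(0.0956·11/12) = 590.8215 × 1.091588 = 644.9337
Value (long) = (F − K)·e^(−rT) = (644.9337 − 579.57) × 0.916097 = 59.8795
Value = S$59.88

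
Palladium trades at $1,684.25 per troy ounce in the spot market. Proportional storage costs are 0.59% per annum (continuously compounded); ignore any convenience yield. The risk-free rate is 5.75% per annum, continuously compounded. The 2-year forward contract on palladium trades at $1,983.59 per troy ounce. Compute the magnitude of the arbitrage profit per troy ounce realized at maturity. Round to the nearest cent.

Fair forward: F* = S·e^(carry·T), with carry = (r + u) = 0.0575 + 0.0059 = 0.0634
F* = 1684.25 · e^(0.0634 × 2) = 1684.25 · e^0.12680000 = 1684.25 × 1.13518996 = $1911.9437
Market $1983.59 > fair $1911.9437: forward overpriced → cash-and-carry (buy spot, short the forward).
At maturity, profit = |F_mkt − F*| = |1983.59 − 1911.9437| = $71.65 per troy ounce

$71.65 per troy ounce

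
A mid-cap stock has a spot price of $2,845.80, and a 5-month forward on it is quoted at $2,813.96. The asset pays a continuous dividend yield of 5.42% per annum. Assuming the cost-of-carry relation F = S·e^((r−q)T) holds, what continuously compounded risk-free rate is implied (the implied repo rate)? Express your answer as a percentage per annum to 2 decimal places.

From F = S·e^((r−q)T): (r − q) = ln(F/S)/T
ln(2813.96/2845.80) = ln(0.988812) = -0.011251
(r − q) = -0.011251 / (5/12) = -0.027002
r = ln(F/S)/T + q = -0.027002 + 0.0542 = 0.027198
r = 2.72%

2.72%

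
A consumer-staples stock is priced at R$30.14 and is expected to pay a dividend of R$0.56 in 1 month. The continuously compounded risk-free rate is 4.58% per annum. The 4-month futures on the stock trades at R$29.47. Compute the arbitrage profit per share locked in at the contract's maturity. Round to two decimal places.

PV(dividends) I = 0.56·e^(−0.0458·1/12) = 0.5579
Fair futures F* = (S − I)·e^(rT) = (30.14 − 0.5579)·e^0.015267 = 29.5821 × 1.015384 = 30.0372
Market R$29.47 < fair 30.0372: forward underpriced → reverse cash-and-carry (short the stock, invest proceeds at r, pay the dividends, go long the forward).
Profit at T = |F_mkt − F*| = |29.47 − 30.0372| = R$0.57 per share

R$0.57 per share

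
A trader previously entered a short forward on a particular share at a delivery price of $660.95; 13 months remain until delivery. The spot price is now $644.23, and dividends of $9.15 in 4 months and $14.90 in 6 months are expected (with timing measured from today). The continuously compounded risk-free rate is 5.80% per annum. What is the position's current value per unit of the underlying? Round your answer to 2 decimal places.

-$0.08

PV(remaining dividends) I = 9.15·e^(−0.0580·4/12) + 14.90·e^(−0.0580·6/12) = 23.4489
Current forward F = (S − I)·e^(rT) = (644.23 − 23.4489)·e^(0.0580·13/12) = 620.7811 × 1.064849 = 661.0381
Value (long) = (F − K)·e^(−rT) = (661.0381 − 660.95) × 0.939100 = 0.0827
Short position value = −(long value) = -$0.08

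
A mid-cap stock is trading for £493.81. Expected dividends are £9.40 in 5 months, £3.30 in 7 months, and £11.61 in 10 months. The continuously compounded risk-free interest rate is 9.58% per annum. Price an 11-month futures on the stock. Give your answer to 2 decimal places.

£514.16

PV(dividends) I = 9.40·e^(−0.0958·5/12) + 3.30·e^(−0.0958·7/12) + 11.61·e^(−0.0958·10/12)
I = 9.0322 + 3.1206 + 10.7192 = 22.8720
F = (S − I)·e^(rT) = (493.81 − 22.8720) · e^(0.0958·11/12)
= 470.9380 · e^0.087817 = 470.9380 × 1.091788 = £514.16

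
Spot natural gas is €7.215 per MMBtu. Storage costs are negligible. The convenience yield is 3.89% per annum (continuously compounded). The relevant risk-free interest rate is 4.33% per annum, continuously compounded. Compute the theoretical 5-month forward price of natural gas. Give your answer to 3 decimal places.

€7.228 per MMBtu

Net carry = r + u − y = 0.0433 + 0.0000 − 0.0389 = 0.0044
F = S·e^((r+u−y)T) = 7.215 · e^(0.0044 × 5/12) = 7.215 · e^0.001833
= 7.215 × 1.001835 = €7.228 per MMBtu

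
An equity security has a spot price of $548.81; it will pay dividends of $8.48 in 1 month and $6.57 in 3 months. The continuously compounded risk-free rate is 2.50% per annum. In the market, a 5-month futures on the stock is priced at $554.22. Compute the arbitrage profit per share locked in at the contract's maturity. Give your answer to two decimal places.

$14.81 per share

PV(dividends) I = 8.48·e^(−0.0250·1/12) + 6.57·e^(−0.0250·3/12) = 14.9914
Fair futures F* = (S − I)·e^(rT) = (548.81 − 14.9914)·e^0.010417 = 533.8186 × 1.010471 = 539.4082
Market $554.22 > fair 539.4082: forward overpriced → cash-and-carry (borrow at r, buy the stock and collect the dividends, short the forward).
Profit at T = |F_mkt − F*| = |554.22 − 539.4082| = $14.81 per share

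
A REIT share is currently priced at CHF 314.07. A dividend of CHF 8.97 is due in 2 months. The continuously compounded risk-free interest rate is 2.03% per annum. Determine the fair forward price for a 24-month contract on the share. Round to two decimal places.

CHF 317.77

PV(dividends) I = 8.97·e^(−0.0203·2/12)
I = 8.9397
F = (S − I)·e^(rT) = (314.07 − 8.9397) · e^(0.0203·24/12)
= 305.1303 · e^0.040600 = 305.1303 × 1.041435 = CHF 317.77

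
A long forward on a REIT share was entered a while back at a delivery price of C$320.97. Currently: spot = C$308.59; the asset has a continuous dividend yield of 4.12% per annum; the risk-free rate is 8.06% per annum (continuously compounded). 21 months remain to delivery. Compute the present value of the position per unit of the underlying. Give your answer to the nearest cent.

C$8.38

Current fair forward for the remaining 21 months: F = S·e^((r − q)·T), (r − q) = 0.0806 − 0.0412 = 0.0394
F = 308.59 · e^(0.0394 × 21/12) = 308.59 × 1.071383 = 330.6181
Value of long forward = (F − K)·e^(−rT) = (330.6181 − 320.97) · e^(−0.0806·21/12)
= 9.6481 × 0.868446 = 8.38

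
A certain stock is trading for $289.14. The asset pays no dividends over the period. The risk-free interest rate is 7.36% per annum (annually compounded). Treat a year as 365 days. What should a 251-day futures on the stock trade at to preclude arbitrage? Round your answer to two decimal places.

F = S · (1+r)^T
= 289.14 × 1.050049
F = $303.61

$303.61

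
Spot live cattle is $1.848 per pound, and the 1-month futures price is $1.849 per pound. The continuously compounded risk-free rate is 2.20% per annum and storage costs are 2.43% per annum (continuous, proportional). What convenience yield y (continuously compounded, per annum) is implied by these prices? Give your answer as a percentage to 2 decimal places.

F = S·e^((r+u−y)T) ⇒ (r+u−y) = ln(F/S)/T
ln(1.849/1.848) = 0.000541; /T ⇒ 0.006492
y = r + u − ln(F/S)/T = 0.0220 + 0.0243 − 0.006492 = 0.039808
y = 3.98%

3.98%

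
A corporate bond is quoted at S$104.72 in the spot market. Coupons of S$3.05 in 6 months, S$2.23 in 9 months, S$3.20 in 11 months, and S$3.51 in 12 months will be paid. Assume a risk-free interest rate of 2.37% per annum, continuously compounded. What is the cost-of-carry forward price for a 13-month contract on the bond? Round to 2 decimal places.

S$95.37

PV(coupons) I = 3.05·e^(−0.0237·6/12) + 2.23·e^(−0.0237·9/12) + 3.20·e^(−0.0237·11/12) + 3.51·e^(−0.0237·12/12)
I = 3.0141 + 2.1907 + 3.1312 + 3.4278 = 11.7638
F = (S − I)·e^(rT) = (104.72 − 11.7638) · e^(0.0237·13/12)
= 92.9562 · e^0.025675 = 92.9562 × 1.026007 = S$95.37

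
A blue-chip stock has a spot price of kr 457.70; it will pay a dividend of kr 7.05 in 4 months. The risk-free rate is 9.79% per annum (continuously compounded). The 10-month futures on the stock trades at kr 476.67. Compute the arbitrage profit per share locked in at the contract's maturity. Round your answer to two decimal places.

PV(dividends) I = 7.05·e^(−0.0979·4/12) = 6.8236
Fair futures F* = (S − I)·e^(rT) = (457.70 − 6.8236)·e^0.081583 = 450.8764 × 1.085003 = 489.2022
Market kr 476.67 < fair 489.2022: forward underpriced → reverse cash-and-carry (short the stock, invest proceeds at r, pay the dividends, go long the forward).
Profit at T = |F_mkt − F*| = |476.67 − 489.2022| = kr 12.53 per share

kr 12.53 per share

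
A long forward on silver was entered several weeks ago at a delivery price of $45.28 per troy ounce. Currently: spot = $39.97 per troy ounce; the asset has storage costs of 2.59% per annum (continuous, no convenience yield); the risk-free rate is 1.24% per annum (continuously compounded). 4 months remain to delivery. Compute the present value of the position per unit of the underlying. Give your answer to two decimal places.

-$4.78 per troy ounce

Current fair forward for the remaining 4 months: F = S·e^((r + u)·T), (r + u) = 0.0124 + 0.0259 = 0.0383
F = 39.97 · e^(0.0383 × 4/12) = 39.97 × 1.012849 = 40.4836
Value of long forward = (F − K)·e^(−rT) = (40.4836 − 45.28) · e^(−0.0124·4/12)
= -4.7964 × 0.995875 = -4.78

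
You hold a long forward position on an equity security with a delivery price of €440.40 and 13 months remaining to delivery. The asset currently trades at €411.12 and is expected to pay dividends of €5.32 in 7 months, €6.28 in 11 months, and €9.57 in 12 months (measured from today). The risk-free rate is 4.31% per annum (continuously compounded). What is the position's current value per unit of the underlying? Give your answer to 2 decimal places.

-€29.58

PV(remaining dividends) I = 5.32·e^(−0.0431·7/12) + 6.28·e^(−0.0431·11/12) + 9.57·e^(−0.0431·12/12) = 20.3909
Current forward F = (S − I)·e^(rT) = (411.12 − 20.3909)·e^(0.0431·13/12) = 390.7291 × 1.047799 = 409.4056
Value (long) = (F − K)·e^(−rT) = (409.4056 − 440.40) × 0.954382 = -29.5805
Value = -€29.58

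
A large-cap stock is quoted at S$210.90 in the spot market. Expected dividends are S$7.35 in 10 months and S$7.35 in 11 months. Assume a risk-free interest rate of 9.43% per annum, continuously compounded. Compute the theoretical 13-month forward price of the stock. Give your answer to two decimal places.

PV(dividends) I = 7.35·e^(−0.0943·10/12) + 7.35·e^(−0.0943·11/12)
I = 6.7945 + 6.7413 = 13.5358
F = (S − I)·e^(rT) = (210.90 − 13.5358) · e^(0.0943·13/12)
= 197.3642 · e^0.102158 = 197.3642 × 1.107558 = S$218.59

S$218.59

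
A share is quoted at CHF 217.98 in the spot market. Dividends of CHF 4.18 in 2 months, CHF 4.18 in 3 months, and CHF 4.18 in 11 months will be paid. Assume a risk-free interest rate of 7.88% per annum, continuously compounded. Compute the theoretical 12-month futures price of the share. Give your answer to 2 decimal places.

PV(dividends) I = 4.18·e^(−0.0788·2/12) + 4.18·e^(−0.0788·3/12) + 4.18·e^(−0.0788·11/12)
I = 4.1255 + 4.0985 + 3.8887 = 12.1127
F = (S − I)·e^(rT) = (217.98 − 12.1127) · e^(0.0788·12/12)
= 205.8673 · e^0.078800 = 205.8673 × 1.081988 = CHF 222.75

CHF 222.75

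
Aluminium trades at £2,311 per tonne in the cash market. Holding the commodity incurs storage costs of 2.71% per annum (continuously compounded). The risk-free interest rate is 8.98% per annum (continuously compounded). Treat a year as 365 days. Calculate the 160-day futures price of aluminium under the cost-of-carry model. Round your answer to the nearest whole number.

£2,433 per tonne

Net carry = r + u − y = 0.0898 + 0.0271 − 0.0000 = 0.1169
F = S·e^((r+u−y)T) = 2311 · e^(0.1169 × 160/365) = 2311 · e^0.051244
= 2311 × 1.052580 = £2,433 per tonne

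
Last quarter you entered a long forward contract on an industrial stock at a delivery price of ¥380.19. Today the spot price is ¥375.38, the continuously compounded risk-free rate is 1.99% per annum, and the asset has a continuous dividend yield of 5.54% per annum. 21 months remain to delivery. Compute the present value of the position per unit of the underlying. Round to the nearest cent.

Current fair forward for the remaining 21 months: F = S·e^((r − q)·T), (r − q) = 0.0199 − 0.0554 = -0.0355
F = 375.38 · e^(-0.0355 × 21/12) = 375.38 × 0.939765 = 352.7690
Value of long forward = (F − K)·e^(−rT) = (352.7690 − 380.19) · e^(−0.0199·21/12)
= -27.4210 × 0.965774 = -26.48

-¥26.48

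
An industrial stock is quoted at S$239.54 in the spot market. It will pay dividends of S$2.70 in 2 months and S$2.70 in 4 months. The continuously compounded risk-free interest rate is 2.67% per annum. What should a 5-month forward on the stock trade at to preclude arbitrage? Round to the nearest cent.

PV(dividends) I = 2.70·e^(−0.0267·2/12) + 2.70·e^(−0.0267·4/12)
I = 2.6880 + 2.6761 = 5.3641
F = (S − I)·e^(rT) = (239.54 − 5.3641) · e^(0.0267·5/12)
= 234.1759 · e^0.011125 = 234.1759 × 1.011187 = S$236.80

S$236.80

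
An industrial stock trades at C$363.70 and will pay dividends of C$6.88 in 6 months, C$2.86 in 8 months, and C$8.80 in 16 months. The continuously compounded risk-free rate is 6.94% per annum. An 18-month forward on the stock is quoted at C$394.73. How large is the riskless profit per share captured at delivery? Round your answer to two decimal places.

C$10.44 per share

PV(dividends) I = 6.88·e^(−0.0694·6/12) + 2.86·e^(−0.0694·8/12) + 8.80·e^(−0.0694·16/12) = 17.3983
Fair forward F* = (S − I)·e^(rT) = (363.70 − 17.3983)·e^0.104100 = 346.3017 × 1.109711 = 384.2948
Market C$394.73 > fair 384.2948: forward overpriced → cash-and-carry (borrow at r, buy the stock and collect the dividends, short the forward).
Profit at T = |F_mkt − F*| = |394.73 − 384.2948| = C$10.44 per share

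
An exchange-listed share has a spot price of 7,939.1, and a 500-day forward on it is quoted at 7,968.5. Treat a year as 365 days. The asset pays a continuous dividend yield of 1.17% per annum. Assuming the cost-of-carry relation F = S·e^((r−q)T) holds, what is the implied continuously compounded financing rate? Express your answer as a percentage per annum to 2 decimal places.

1.44%

From F = S·e^((r−q)T): (r − q) = ln(F/S)/T
ln(7968.5/7939.1) = ln(1.003703) = 0.003696
(r − q) = 0.003696 / (500/365) = 0.002698
r = ln(F/S)/T + q = 0.002698 + 0.0117 = 0.014398
r = 1.44%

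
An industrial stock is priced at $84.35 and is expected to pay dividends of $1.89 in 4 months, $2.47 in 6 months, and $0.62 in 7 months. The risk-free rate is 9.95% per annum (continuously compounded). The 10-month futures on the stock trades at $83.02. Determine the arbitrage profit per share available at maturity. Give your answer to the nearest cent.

PV(dividends) I = 1.89·e^(−0.0995·4/12) + 2.47·e^(−0.0995·6/12) + 0.62·e^(−0.0995·7/12) = 4.7635
Fair futures F* = (S − I)·e^(rT) = (84.35 − 4.7635)·e^0.082917 = 79.5865 × 1.086452 = 86.4669
Market $83.02 < fair 86.4669: forward underpriced → reverse cash-and-carry (short the stock, invest proceeds at r, pay the dividends, go long the forward).
Profit at T = |F_mkt − F*| = |83.02 − 86.4669| = $3.45 per share

$3.45 per share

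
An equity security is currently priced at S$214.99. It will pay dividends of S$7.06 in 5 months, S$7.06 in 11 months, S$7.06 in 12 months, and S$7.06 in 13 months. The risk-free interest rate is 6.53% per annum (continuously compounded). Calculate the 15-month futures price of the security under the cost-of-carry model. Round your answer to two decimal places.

S$204.29

PV(dividends) I = 7.06·e^(−0.0653·5/12) + 7.06·e^(−0.0653·11/12) + 7.06·e^(−0.0653·12/12) + 7.06·e^(−0.0653·13/12)
I = 6.8705 + 6.6498 + 6.6137 + 6.5778 = 26.7118
F = (S − I)·e^(rT) = (214.99 − 26.7118) · e^(0.0653·15/12)
= 188.2782 · e^0.081625 = 188.2782 × 1.085049 = S$204.29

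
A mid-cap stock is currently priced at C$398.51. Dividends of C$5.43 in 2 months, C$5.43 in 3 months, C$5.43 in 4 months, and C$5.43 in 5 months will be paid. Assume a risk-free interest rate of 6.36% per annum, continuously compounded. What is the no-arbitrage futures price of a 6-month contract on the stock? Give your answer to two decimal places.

C$389.38

PV(dividends) I = 5.43·e^(−0.0636·2/12) + 5.43·e^(−0.0636·3/12) + 5.43·e^(−0.0636·4/12) + 5.43·e^(−0.0636·5/12)
I = 5.3727 + 5.3443 + 5.3161 + 5.2880 = 21.3211
F = (S − I)·e^(rT) = (398.51 − 21.3211) · e^(0.0636·6/12)
= 377.1889 · e^0.031800 = 377.1889 × 1.032311 = C$389.38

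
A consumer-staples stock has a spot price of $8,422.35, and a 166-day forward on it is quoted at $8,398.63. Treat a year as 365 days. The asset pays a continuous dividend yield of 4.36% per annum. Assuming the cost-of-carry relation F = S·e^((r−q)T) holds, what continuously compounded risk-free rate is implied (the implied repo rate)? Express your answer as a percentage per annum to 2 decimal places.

From F = S·e^((r−q)T): (r − q) = ln(F/S)/T
ln(8398.63/8422.35) = ln(0.997184) = -0.002820
(r − q) = -0.002820 / (166/365) = -0.006201
r = ln(F/S)/T + q = -0.006201 + 0.0436 = 0.037399
r = 3.74%

3.74%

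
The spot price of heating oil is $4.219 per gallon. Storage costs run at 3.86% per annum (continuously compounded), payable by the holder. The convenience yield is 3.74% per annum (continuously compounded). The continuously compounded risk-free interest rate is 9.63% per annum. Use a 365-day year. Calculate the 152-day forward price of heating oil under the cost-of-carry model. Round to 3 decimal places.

Net carry = r + u − y = 0.0963 + 0.0386 − 0.0374 = 0.0975
F = S·e^((r+u−y)T) = 4.219 · e^(0.0975 × 152/365) = 4.219 · e^0.040603
= 4.219 × 1.041439 = $4.394 per gallon

$4.394 per gallon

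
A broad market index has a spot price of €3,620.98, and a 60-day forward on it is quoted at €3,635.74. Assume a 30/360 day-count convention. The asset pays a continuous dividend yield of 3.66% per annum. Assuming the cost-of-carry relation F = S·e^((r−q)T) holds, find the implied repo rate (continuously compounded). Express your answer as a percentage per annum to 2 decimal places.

From F = S·e^((r−q)T): (r − q) = ln(F/S)/T
ln(3635.74/3620.98) = ln(1.004076) = 0.004068
(r − q) = 0.004068 / (60/360) = 0.024408
r = ln(F/S)/T + q = 0.024408 + 0.0366 = 0.061008
r = 6.10%

6.10%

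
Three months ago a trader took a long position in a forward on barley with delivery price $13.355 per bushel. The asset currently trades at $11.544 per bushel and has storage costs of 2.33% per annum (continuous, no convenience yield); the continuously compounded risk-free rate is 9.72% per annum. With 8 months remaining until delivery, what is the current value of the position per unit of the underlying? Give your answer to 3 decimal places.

-$0.792 per bushel

Current fair forward for the remaining 8 months: F = S·e^((r + u)·T), (r + u) = 0.0972 + 0.0233 = 0.1205
F = 11.544 · e^(0.1205 × 8/12) = 11.544 × 1.083648 = 12.5096
Value of long forward = (F − K)·e^(−rT) = (12.5096 − 13.355) · e^(−0.0972·8/12)
= -0.8454 × 0.937255 = -0.792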